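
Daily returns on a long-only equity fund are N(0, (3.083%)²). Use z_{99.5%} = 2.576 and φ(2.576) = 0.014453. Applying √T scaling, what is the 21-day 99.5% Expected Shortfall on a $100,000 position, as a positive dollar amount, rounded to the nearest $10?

σ_{21d} = 3.083% × √21 = 14.128%.
ES multiplier = φ(z)/(1−α) = 0.014453/0.005 = 2.891.
ES = 14.128% × 2.891 = 40.844%; on $100,000: $40,844.

$40,840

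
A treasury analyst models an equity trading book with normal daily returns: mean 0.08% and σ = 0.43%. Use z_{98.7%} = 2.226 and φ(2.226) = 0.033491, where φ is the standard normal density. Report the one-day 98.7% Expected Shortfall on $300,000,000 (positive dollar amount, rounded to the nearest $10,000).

Tail multiplier: φ(z)/(1−α) = 0.033491 / 0.013 = 2.576.
ES = −(0.08%) + 0.43% × 2.576 = 1.028%.
On $300,000,000: 0.01028 × $300,000,000 = $3,084,000.

$3,080,000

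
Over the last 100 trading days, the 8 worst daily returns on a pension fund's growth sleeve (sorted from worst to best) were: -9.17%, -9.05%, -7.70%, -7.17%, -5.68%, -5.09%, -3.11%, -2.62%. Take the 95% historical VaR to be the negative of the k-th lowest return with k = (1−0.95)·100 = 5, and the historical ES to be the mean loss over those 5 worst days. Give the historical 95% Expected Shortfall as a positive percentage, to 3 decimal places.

7.754%

The 5 worst returns sum to -38.77%.
ES = −(-38.77%) / 5 = 7.754%.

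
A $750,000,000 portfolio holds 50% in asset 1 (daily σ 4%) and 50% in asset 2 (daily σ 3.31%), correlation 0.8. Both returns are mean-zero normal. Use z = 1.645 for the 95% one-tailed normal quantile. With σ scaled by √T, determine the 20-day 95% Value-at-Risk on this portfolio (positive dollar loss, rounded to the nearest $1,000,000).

σ_p = √(0.5²·4² + 0.5²·3.31² + 2·0.8·0.5·0.5·4·3.31) = 3.469%.
σ_{20d} = 3.469% × √20 = 15.514%.
VaR = 1.645 × 15.514% = 25.521%; on $750,000,000 that is $191,407,500.

$191,000,000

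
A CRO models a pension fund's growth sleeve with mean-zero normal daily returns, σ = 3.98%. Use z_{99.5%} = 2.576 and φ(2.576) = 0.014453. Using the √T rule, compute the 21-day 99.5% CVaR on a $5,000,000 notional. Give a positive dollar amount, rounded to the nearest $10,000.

$2,640,000

σ_{21d} = 3.98% × √21 = 18.239%.
ES multiplier = φ(z)/(1−α) = 0.014453/0.005 = 2.891.
ES = 18.239% × 2.891 = 52.729%; on $5,000,000: $2,636,450.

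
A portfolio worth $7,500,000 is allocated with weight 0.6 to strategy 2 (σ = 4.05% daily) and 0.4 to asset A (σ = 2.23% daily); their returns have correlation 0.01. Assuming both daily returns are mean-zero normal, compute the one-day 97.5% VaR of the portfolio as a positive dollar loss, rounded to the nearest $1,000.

σ_p² = 0.6²·4.05² + 0.4²·2.23² + 2·0.01·0.6·0.4·4.05·2.23 = 6.7439 (%²).
σ_p = √6.7439 = 2.597%.
At 97.5%, z = 1.960.
VaR = 1.960 × 2.597% = 5.090%; on $7,500,000 that is $381,750.

$382,000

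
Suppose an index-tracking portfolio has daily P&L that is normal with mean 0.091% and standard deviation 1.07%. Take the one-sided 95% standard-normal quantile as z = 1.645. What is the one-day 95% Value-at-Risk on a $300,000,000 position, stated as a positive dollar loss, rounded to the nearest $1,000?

$5,007,000

VaR = −μ + z·σ = −(0.091%) + 1.645 × 1.07% = 1.669%.
On $300,000,000: 0.01669 × $300,000,000 = $5,007,000.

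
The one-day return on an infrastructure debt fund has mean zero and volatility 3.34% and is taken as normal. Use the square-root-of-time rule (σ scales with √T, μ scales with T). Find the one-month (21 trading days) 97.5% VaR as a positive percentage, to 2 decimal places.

At 97.5%, z = 1.960.
σ_{21d} = 3.34% × √21 = 15.306%.
VaR = 1.960 × 15.306% = 30.000%.

30.00%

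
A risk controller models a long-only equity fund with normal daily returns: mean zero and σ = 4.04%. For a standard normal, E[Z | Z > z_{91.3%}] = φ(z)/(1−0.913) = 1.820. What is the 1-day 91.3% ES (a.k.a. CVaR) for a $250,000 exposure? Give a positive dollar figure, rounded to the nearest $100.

$18,400

ES = 4.04% × 1.820 = 7.353%.
On $250,000: 0.07353 × $250,000 = $18,382.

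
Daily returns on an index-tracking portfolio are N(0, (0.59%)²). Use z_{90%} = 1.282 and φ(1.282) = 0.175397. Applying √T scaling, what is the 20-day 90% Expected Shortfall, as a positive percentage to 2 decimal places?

σ_{20d} = 0.59% × √20 = 2.639%.
ES multiplier = φ(z)/(1−α) = 0.175397/0.1 = 1.754.
ES = 2.639% × 1.754 = 4.629%.

4.63%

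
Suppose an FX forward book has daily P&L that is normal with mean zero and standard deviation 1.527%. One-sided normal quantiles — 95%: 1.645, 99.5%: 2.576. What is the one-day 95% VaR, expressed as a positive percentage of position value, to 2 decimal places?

2.51%

VaR = z·σ = 1.645 × 1.527% = 2.512%.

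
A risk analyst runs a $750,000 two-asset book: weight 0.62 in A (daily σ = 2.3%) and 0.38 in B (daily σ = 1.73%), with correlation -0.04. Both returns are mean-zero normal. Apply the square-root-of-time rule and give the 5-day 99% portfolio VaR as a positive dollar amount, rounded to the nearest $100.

σ_p = √(0.62²·2.3² + 0.38²·1.73² + 2·-0.04·0.62·0.38·2.3·1.73) = 1.546%.
σ_{5d} = 1.546% × √5 = 3.457%.
z(99%) = 2.326.
VaR = 2.326 × 3.457% = 8.041%; on $750,000 that is $60,308.

$60,300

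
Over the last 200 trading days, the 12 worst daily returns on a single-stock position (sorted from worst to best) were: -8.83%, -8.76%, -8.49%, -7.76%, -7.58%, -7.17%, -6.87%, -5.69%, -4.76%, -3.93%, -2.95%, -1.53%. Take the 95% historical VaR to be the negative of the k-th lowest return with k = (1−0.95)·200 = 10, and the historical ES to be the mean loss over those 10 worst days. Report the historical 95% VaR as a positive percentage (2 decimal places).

3.93%

k = 10; the 10th lowest return is -3.93%, so VaR = 3.93%.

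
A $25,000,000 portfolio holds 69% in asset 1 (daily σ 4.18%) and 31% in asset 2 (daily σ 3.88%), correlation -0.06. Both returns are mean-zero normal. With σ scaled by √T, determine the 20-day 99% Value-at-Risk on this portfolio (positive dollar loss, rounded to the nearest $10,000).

$7,950,000

σ_p = √(0.69²·4.18² + 0.31²·3.88² + 2·-0.06·0.69·0.31·4.18·3.88) = 3.058%.
σ_{20d} = 3.058% × √20 = 13.676%.
z(99%) = 2.326.
VaR = 2.326 × 13.676% = 31.810%; on $25,000,000 that is $7,952,500.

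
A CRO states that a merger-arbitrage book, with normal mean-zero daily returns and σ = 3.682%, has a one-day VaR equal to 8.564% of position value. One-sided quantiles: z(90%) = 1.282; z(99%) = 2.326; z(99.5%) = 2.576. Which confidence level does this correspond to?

99%

Implied z = VaR/σ = 8.564 / 3.682 = 2.326.
This matches z(99%) = 2.326.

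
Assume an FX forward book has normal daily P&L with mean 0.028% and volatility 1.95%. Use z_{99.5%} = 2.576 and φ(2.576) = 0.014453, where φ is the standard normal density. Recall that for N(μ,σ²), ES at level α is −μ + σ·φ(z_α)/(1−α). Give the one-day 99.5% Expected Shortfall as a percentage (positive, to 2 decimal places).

Tail multiplier: φ(z)/(1−α) = 0.014453 / 0.005 = 2.891.
ES = −(0.028%) + 1.95% × 2.891 = 5.609%.

5.61%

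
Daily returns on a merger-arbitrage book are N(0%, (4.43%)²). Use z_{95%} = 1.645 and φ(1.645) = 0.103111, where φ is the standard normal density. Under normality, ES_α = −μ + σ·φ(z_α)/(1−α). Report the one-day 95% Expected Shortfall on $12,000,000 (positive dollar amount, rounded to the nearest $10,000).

$1,100,000

Tail multiplier: φ(z)/(1−α) = 0.103111 / 0.05 = 2.062.
ES = 4.43% × 2.062 = 9.135%.
On $12,000,000: 0.09135 × $12,000,000 = $1,096,200.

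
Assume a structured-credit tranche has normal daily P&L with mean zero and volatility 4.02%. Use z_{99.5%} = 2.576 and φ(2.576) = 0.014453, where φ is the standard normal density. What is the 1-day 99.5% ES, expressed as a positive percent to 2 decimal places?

11.62%

Tail multiplier: φ(z)/(1−α) = 0.014453 / 0.005 = 2.891.
ES = 4.02% × 2.891 = 11.622%.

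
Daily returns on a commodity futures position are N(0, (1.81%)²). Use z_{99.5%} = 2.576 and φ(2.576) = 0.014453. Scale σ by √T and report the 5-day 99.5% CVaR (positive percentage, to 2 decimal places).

11.70%

σ_{5d} = 1.81% × √5 = 4.047%.
ES multiplier = φ(z)/(1−α) = 0.014453/0.005 = 2.891.
ES = 4.047% × 2.891 = 11.700%.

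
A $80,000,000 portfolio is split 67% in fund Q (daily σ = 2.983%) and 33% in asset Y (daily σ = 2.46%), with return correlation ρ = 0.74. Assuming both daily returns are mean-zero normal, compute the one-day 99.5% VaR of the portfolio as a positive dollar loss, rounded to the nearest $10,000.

σ_p² = 0.67²·2.983² + 0.33²·2.46² + 2·0.74·0.67·0.33·2.983·2.46 = 7.0547 (%²).
σ_p = √7.0547 = 2.656%.
At 99.5%, z = 2.576.
VaR = 2.576 × 2.656% = 6.842%; on $80,000,000 that is $5,473,600.

$5,470,000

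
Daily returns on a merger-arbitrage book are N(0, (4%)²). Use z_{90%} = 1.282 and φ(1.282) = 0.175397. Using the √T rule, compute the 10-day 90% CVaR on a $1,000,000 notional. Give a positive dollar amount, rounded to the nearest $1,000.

σ_{10d} = 4% × √10 = 12.649%.
ES multiplier = φ(z)/(1−α) = 0.175397/0.1 = 1.754.
ES = 12.649% × 1.754 = 22.186%; on $1,000,000: $221,860.

$222,000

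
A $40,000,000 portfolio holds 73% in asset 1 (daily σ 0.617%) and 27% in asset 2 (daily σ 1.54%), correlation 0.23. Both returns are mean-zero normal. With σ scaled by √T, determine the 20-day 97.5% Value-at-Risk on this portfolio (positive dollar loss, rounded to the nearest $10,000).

σ_p = √(0.73²·0.617² + 0.27²·1.54² + 2·0.23·0.73·0.27·0.617·1.54) = 0.680%.
σ_{20d} = 0.680% × √20 = 3.041%.
z(97.5%) = 1.960.
VaR = 1.960 × 3.041% = 5.960%; on $40,000,000 that is $2,384,000.

$2,380,000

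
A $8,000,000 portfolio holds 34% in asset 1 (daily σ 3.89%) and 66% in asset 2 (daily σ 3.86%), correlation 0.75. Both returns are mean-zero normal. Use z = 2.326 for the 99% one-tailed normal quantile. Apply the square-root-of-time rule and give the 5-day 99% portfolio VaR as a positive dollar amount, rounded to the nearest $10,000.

$1,520,000

σ_p = √(0.34²·3.89² + 0.66²·3.86² + 2·0.75·0.34·0.66·3.89·3.86) = 3.646%.
σ_{5d} = 3.646% × √5 = 8.153%.
VaR = 2.326 × 8.153% = 18.964%; on $8,000,000 that is $1,517,120.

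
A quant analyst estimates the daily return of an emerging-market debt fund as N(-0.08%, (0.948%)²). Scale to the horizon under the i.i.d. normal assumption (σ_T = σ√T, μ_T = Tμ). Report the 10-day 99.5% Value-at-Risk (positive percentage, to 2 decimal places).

At 99.5%, z = 2.576.
σ_{10d} = 0.948% × √10 = 2.998%; μ_{10d} = 10 × -0.08% = -0.800%.
VaR = −(-0.800%) + 2.576 × 2.998% = 8.523%.

8.52%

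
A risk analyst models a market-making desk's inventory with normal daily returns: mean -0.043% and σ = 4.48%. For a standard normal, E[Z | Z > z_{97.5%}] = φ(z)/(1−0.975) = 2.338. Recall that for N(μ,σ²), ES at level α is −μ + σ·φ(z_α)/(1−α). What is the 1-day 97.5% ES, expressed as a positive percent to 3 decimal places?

10.517%

ES = −(-0.043%) + 4.48% × 2.338 = 10.517%.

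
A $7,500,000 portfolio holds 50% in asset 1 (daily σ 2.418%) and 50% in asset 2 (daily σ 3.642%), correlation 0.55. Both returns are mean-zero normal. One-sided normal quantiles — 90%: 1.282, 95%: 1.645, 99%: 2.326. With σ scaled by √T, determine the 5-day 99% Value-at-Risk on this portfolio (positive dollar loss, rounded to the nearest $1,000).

σ_p = √(0.5²·2.418² + 0.5²·3.642² + 2·0.55·0.5·0.5·2.418·3.642) = 2.683%.
σ_{5d} = 2.683% × √5 = 5.999%.
VaR = 2.326 × 5.999% = 13.954%; on $7,500,000 that is $1,046,550.

$1,047,000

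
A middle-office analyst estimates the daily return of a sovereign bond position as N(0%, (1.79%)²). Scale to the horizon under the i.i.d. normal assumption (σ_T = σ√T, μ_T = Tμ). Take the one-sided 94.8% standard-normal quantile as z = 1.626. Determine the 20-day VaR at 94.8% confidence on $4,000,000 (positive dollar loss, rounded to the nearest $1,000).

$521,000

σ_{20d} = 1.79% × √20 = 8.005%.
VaR = 1.626 × 8.005% = 13.016%.
On $4,000,000: 0.13016 × $4,000,000 = $520,640.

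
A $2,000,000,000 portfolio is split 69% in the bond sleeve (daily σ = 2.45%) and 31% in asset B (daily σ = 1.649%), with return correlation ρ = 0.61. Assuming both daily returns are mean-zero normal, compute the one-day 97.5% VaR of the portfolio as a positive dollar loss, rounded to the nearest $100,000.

$80,100,000

σ_p² = 0.69²·2.45² + 0.31²·1.649² + 2·0.61·0.69·0.31·2.45·1.649 = 4.1734 (%²).
σ_p = √4.1734 = 2.043%.
At 97.5%, z = 1.960.
VaR = 1.960 × 2.043% = 4.004%; on $2,000,000,000 that is $80,080,000.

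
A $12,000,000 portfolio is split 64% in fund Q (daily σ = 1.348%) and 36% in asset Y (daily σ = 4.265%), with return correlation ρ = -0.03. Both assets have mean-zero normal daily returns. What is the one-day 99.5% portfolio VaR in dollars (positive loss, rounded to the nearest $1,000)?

σ_p² = 0.64²·1.348² + 0.36²·4.265² + 2·-0.03·0.64·0.36·1.348·4.265 = 3.0223 (%²).
σ_p = √3.0223 = 1.738%.
At 99.5%, z = 2.576.
VaR = 2.576 × 1.738% = 4.477%; on $12,000,000 that is $537,240.

$537,000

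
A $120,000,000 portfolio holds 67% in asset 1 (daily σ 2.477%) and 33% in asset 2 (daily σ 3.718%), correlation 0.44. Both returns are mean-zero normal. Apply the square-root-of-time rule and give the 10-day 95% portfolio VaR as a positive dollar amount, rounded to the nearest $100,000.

σ_p = √(0.67²·2.477² + 0.33²·3.718² + 2·0.44·0.67·0.33·2.477·3.718) = 2.460%.
σ_{10d} = 2.460% × √10 = 7.779%.
z(95%) = 1.645.
VaR = 1.645 × 7.779% = 12.796%; on $120,000,000 that is $15,355,200.

$15,400,000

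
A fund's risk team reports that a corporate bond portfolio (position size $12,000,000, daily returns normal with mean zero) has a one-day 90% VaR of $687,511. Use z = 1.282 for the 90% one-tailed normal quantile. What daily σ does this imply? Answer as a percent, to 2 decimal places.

VaR as a fraction: $687,511 / $12,000,000 = 5.729%.
σ = VaR / z = 5.729% / 1.282 = 4.469%.

4.47%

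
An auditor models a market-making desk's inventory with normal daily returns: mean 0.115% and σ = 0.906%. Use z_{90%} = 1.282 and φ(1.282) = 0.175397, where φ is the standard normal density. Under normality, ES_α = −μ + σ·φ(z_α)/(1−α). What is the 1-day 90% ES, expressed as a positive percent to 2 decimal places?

Tail multiplier: φ(z)/(1−α) = 0.175397 / 0.1 = 1.754.
ES = −(0.115%) + 0.906% × 1.754 = 1.474%.

1.47%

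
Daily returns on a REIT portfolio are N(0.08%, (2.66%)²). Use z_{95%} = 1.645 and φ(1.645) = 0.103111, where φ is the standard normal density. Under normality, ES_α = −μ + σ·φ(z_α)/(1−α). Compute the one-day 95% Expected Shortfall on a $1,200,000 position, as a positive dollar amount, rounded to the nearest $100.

$64,900

Tail multiplier: φ(z)/(1−α) = 0.103111 / 0.05 = 2.062.
ES = −(0.08%) + 2.66% × 2.062 = 5.405%.
On $1,200,000: 0.05405 × $1,200,000 = $64,860.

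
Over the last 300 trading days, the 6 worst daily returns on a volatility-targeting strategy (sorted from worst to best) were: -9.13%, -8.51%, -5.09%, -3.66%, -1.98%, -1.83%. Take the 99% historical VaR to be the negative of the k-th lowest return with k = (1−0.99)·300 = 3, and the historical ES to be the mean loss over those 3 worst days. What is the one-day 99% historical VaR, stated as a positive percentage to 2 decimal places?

k = 3; the 3rd lowest return is -5.09%, so VaR = 5.09%.

5.09%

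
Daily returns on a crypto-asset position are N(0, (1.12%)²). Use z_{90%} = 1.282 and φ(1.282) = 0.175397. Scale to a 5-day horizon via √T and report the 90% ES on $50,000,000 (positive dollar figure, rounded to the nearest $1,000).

$2,196,000

σ_{5d} = 1.12% × √5 = 2.504%.
ES multiplier = φ(z)/(1−α) = 0.175397/0.1 = 1.754.
ES = 2.504% × 1.754 = 4.392%; on $50,000,000: $2,196,000.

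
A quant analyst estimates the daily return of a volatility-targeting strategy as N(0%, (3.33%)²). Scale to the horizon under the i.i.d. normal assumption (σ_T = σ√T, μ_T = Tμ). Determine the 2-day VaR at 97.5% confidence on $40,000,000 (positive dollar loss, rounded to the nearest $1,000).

At 97.5%, z = 1.960.
σ_{2d} = 3.33% × √2 = 4.709%.
VaR = 1.960 × 4.709% = 9.230%.
On $40,000,000: 0.09230 × $40,000,000 = $3,692,000.

$3,692,000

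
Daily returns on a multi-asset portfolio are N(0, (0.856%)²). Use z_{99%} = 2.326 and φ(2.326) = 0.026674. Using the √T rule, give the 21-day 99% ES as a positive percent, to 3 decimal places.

10.463%

σ_{21d} = 0.856% × √21 = 3.923%.
ES multiplier = φ(z)/(1−α) = 0.026674/0.01 = 2.667.
ES = 3.923% × 2.667 = 10.463%.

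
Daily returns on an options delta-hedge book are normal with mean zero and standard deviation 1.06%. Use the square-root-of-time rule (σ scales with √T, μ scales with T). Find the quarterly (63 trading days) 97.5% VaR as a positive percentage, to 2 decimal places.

At 97.5%, z = 1.960.
σ_{63d} = 1.06% × √63 = 8.413%.
VaR = 1.960 × 8.413% = 16.489%.

16.49%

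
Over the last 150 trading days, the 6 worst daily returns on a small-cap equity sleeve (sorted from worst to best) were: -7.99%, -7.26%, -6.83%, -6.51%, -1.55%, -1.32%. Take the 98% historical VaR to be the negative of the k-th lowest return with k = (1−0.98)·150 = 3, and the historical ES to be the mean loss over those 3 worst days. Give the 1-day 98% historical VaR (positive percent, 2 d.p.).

k = 3; the 3rd lowest return is -6.83%, so VaR = 6.83%.

6.83%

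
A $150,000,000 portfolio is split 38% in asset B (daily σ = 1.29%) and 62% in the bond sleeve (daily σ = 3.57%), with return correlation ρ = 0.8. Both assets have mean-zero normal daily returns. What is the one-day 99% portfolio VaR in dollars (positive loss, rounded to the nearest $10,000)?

$9,150,000

σ_p² = 0.38²·1.29² + 0.62²·3.57² + 2·0.8·0.38·0.62·1.29·3.57 = 6.8754 (%²).
σ_p = √6.8754 = 2.622%.
At 99%, z = 2.326.
VaR = 2.326 × 2.622% = 6.099%; on $150,000,000 that is $9,148,500.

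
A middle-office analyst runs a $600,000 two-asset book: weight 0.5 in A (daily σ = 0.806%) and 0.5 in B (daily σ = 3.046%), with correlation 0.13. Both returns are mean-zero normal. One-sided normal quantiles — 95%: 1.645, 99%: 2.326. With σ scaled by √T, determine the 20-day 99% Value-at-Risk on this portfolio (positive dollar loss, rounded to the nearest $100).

σ_p = √(0.5²·0.806² + 0.5²·3.046² + 2·0.13·0.5·0.5·0.806·3.046) = 1.625%.
σ_{20d} = 1.625% × √20 = 7.267%.
VaR = 2.326 × 7.267% = 16.903%; on $600,000 that is $101,418.

$101,400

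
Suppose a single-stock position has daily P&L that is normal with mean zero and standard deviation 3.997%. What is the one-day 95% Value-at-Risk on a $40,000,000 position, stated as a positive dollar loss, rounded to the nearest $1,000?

$2,630,000

At 95% one-sided, z = 1.645.
VaR = z·σ = 1.645 × 3.997% = 6.575%.
On $40,000,000: 0.06575 × $40,000,000 = $2,630,000.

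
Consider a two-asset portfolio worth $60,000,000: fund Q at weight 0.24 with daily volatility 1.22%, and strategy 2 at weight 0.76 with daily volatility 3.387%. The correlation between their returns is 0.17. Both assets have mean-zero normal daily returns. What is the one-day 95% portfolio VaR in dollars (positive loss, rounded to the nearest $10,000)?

σ_p² = 0.24²·1.22² + 0.76²·3.387² + 2·0.17·0.24·0.76·1.22·3.387 = 6.9681 (%²).
σ_p = √6.9681 = 2.640%.
At 95%, z = 1.645.
VaR = 1.645 × 2.640% = 4.343%; on $60,000,000 that is $2,605,800.

$2,610,000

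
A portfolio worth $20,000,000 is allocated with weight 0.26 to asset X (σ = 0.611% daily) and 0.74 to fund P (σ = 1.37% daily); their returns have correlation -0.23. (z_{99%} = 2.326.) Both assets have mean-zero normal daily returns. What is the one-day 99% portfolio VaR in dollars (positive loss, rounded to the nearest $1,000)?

$460,000

σ_p² = 0.26²·0.611² + 0.74²·1.37² + 2·-0.23·0.26·0.74·0.611·1.37 = 0.9789 (%²).
σ_p = √0.9789 = 0.989%.
VaR = 2.326 × 0.989% = 2.300%; on $20,000,000 that is $460,000.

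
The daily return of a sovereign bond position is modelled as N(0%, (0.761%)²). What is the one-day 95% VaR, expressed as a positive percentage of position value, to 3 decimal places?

At 95% one-sided, z = 1.645.
VaR = z·σ = 1.645 × 0.761% = 1.252%.

1.252%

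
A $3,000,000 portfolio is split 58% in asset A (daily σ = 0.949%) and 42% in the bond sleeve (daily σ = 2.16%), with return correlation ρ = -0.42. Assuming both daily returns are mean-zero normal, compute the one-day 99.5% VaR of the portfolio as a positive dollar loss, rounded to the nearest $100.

σ_p² = 0.58²·0.949² + 0.42²·2.16² + 2·-0.42·0.58·0.42·0.949·2.16 = 0.7065 (%²).
σ_p = √0.7065 = 0.841%.
At 99.5%, z = 2.576.
VaR = 2.576 × 0.841% = 2.166%; on $3,000,000 that is $64,980.

$65,000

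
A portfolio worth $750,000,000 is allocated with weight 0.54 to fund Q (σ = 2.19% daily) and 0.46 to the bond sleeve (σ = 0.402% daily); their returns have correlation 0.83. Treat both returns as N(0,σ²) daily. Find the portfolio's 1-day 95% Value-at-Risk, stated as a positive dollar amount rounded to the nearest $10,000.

$16,530,000

σ_p² = 0.54²·2.19² + 0.46²·0.402² + 2·0.83·0.54·0.46·2.19·0.402 = 1.7958 (%²).
σ_p = √1.7958 = 1.340%.
At 95%, z = 1.645.
VaR = 1.645 × 1.340% = 2.204%; on $750,000,000 that is $16,530,000.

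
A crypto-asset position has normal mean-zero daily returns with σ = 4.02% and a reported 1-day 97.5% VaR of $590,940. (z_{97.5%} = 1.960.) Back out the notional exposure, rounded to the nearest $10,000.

VaR as a fraction of value: z·σ = 1.960 × 4.02% = 7.8792%.
Position = $590,940 / 0.078792 = $7,500,000.

$7,500,000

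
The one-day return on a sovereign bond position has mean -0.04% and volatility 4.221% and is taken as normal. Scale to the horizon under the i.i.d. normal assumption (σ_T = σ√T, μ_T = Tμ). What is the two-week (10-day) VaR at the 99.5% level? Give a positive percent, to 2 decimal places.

At 99.5%, z = 2.576.
σ_{10d} = 4.221% × √10 = 13.348%; μ_{10d} = 10 × -0.04% = -0.400%.
VaR = −(-0.400%) + 2.576 × 13.348% = 34.784%.

34.78%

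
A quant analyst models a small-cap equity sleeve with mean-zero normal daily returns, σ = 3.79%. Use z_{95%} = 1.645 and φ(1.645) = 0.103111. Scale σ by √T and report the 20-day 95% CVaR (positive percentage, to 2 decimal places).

σ_{20d} = 3.79% × √20 = 16.949%.
ES multiplier = φ(z)/(1−α) = 0.103111/0.05 = 2.062.
ES = 16.949% × 2.062 = 34.949%.

34.95%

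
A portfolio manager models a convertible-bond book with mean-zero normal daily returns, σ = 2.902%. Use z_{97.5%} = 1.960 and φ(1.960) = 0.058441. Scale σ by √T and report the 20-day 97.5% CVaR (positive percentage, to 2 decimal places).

σ_{20d} = 2.902% × √20 = 12.978%.
ES multiplier = φ(z)/(1−α) = 0.058441/0.025 = 2.338.
ES = 12.978% × 2.338 = 30.343%.

30.34%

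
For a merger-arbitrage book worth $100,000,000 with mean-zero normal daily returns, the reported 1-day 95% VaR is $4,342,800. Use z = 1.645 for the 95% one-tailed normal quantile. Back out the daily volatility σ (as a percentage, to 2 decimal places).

2.64%

VaR as a fraction: $4,342,800 / $100,000,000 = 4.343%.
σ = VaR / z = 4.343% / 1.645 = 2.640%.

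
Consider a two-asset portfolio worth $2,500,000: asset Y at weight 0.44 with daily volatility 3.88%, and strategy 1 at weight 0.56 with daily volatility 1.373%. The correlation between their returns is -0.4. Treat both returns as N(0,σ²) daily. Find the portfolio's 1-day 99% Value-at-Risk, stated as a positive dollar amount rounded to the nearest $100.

$91,100

σ_p² = 0.44²·3.88² + 0.56²·1.373² + 2·-0.4·0.44·0.56·3.88·1.373 = 2.4556 (%²).
σ_p = √2.4556 = 1.567%.
At 99%, z = 2.326.
VaR = 2.326 × 1.567% = 3.645%; on $2,500,000 that is $91,125.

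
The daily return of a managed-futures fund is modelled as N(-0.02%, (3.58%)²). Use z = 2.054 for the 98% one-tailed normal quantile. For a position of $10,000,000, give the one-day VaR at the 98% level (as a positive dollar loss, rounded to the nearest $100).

$737,300

VaR = −μ + z·σ = −(-0.02%) + 2.054 × 3.58% = 7.373%.
On $10,000,000: 0.07373 × $10,000,000 = $737,300.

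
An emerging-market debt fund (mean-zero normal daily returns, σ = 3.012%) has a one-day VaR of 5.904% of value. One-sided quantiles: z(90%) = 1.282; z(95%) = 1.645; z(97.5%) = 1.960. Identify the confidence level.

Implied z = VaR/σ = 5.904 / 3.012 = 1.960.
This matches z(97.5%) = 1.960.

97.5%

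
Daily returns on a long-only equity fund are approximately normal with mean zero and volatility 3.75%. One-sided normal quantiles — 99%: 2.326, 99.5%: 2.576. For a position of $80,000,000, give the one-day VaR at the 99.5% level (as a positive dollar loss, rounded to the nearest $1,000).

$7,728,000

VaR = z·σ = 2.576 × 3.75% = 9.660%.
On $80,000,000: 0.09660 × $80,000,000 = $7,728,000.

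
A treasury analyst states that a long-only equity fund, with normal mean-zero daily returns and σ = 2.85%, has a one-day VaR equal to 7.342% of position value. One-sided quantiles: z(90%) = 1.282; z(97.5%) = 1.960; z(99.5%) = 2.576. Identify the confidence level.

Implied z = VaR/σ = 7.342 / 2.85 = 2.576.
This matches z(99.5%) = 2.576.

99.5%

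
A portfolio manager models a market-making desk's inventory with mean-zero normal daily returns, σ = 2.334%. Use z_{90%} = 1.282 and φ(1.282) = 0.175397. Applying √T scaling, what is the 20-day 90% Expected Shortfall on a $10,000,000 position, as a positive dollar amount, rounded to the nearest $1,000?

σ_{20d} = 2.334% × √20 = 10.438%.
ES multiplier = φ(z)/(1−α) = 0.175397/0.1 = 1.754.
ES = 10.438% × 1.754 = 18.308%; on $10,000,000: $1,830,800.

$1,831,000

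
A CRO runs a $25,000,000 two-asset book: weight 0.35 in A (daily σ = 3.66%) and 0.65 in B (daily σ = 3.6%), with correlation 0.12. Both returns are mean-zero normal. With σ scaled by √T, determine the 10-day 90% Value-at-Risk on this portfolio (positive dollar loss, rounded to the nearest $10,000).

$2,840,000

σ_p = √(0.35²·3.66² + 0.65²·3.6² + 2·0.12·0.35·0.65·3.66·3.6) = 2.799%.
σ_{10d} = 2.799% × √10 = 8.851%.
z(90%) = 1.282.
VaR = 1.282 × 8.851% = 11.347%; on $25,000,000 that is $2,836,750.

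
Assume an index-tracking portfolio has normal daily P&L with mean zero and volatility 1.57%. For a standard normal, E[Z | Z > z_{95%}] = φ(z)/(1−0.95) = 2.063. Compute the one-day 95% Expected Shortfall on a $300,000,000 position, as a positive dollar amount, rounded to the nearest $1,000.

$9,717,000

ES = 1.57% × 2.063 = 3.239%.
On $300,000,000: 0.03239 × $300,000,000 = $9,717,000.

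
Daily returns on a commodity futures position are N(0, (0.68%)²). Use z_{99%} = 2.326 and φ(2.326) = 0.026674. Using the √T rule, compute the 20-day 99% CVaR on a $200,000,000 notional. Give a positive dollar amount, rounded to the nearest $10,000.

$16,220,000

σ_{20d} = 0.68% × √20 = 3.041%.
ES multiplier = φ(z)/(1−α) = 0.026674/0.01 = 2.667.
ES = 3.041% × 2.667 = 8.110%; on $200,000,000: $16,220,000.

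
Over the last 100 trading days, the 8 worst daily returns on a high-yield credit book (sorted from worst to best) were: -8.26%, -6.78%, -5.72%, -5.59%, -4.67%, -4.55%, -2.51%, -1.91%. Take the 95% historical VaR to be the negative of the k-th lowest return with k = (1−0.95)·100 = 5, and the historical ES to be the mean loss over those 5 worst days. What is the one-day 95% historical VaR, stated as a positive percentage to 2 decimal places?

4.67%

k = 5; the 5th lowest return is -4.67%, so VaR = 4.67%.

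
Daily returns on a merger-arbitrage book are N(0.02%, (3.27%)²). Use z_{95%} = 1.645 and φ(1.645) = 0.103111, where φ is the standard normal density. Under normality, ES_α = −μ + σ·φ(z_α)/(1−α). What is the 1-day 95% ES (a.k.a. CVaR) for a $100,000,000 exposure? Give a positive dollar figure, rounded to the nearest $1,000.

$6,723,000

Tail multiplier: φ(z)/(1−α) = 0.103111 / 0.05 = 2.062.
ES = −(0.02%) + 3.27% × 2.062 = 6.723%.
On $100,000,000: 0.06723 × $100,000,000 = $6,723,000.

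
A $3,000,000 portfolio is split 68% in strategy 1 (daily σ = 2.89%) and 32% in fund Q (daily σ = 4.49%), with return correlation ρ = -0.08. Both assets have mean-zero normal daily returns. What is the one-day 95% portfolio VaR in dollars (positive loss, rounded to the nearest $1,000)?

$115,000

σ_p² = 0.68²·2.89² + 0.32²·4.49² + 2·-0.08·0.68·0.32·2.89·4.49 = 5.4746 (%²).
σ_p = √5.4746 = 2.340%.
At 95%, z = 1.645.
VaR = 1.645 × 2.340% = 3.849%; on $3,000,000 that is $115,470.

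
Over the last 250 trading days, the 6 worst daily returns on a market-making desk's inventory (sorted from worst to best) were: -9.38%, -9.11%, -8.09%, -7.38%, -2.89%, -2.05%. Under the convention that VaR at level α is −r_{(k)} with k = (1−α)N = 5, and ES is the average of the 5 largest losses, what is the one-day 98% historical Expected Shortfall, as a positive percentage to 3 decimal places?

7.370%

The 5 worst returns sum to -36.85%.
ES = −(-36.85%) / 5 = 7.37% ≈ 7.370%.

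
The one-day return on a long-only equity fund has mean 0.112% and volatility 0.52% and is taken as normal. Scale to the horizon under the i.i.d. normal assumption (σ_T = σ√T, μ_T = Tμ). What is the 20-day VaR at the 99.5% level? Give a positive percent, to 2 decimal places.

3.75%

At 99.5%, z = 2.576.
σ_{20d} = 0.52% × √20 = 2.326%; μ_{20d} = 20 × 0.112% = 2.240%.
VaR = −(2.240%) + 2.576 × 2.326% = 3.752%.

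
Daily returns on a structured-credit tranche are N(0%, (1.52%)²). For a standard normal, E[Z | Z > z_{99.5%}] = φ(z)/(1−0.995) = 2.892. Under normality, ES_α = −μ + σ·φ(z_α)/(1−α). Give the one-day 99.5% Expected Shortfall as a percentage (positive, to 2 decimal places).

ES = 1.52% × 2.892 = 4.396%.

4.40%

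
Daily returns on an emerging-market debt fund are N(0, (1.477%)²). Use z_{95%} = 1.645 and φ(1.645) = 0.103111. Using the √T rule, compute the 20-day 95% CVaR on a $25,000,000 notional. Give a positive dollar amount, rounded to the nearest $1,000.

σ_{20d} = 1.477% × √20 = 6.605%.
ES multiplier = φ(z)/(1−α) = 0.103111/0.05 = 2.062.
ES = 6.605% × 2.062 = 13.620%; on $25,000,000: $3,405,000.

$3,405,000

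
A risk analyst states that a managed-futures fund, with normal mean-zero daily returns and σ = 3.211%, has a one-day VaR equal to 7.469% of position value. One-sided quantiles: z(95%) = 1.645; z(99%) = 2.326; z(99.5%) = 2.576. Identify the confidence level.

Implied z = VaR/σ = 7.469 / 3.211 = 2.326.
This matches z(99%) = 2.326.

99%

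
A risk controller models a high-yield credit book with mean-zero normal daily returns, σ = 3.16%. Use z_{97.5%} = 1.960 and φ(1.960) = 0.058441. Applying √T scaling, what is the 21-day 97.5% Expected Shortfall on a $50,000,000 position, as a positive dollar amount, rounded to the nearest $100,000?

$16,900,000

σ_{21d} = 3.16% × √21 = 14.481%.
ES multiplier = φ(z)/(1−α) = 0.058441/0.025 = 2.338.
ES = 14.481% × 2.338 = 33.857%; on $50,000,000: $16,928,500.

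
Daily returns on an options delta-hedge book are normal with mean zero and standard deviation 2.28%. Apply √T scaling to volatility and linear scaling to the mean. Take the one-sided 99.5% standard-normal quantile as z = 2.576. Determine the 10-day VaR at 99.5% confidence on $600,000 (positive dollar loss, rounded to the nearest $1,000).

$111,000

σ_{10d} = 2.28% × √10 = 7.210%.
VaR = 2.576 × 7.210% = 18.573%.
On $600,000: 0.18573 × $600,000 = $111,438.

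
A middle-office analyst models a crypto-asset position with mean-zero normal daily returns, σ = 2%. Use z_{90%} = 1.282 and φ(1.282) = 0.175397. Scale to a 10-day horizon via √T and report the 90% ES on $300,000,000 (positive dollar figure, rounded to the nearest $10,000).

σ_{10d} = 2% × √10 = 6.325%.
ES multiplier = φ(z)/(1−α) = 0.175397/0.1 = 1.754.
ES = 6.325% × 1.754 = 11.094%; on $300,000,000: $33,282,000.

$33,280,000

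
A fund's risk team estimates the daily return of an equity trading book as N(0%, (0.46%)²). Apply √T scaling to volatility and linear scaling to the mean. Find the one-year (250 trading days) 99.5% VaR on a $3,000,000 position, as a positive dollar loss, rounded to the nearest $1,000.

At 99.5%, z = 2.576.
σ_{250d} = 0.46% × √250 = 7.273%.
VaR = 2.576 × 7.273% = 18.735%.
On $3,000,000: 0.18735 × $3,000,000 = $562,050.

$562,000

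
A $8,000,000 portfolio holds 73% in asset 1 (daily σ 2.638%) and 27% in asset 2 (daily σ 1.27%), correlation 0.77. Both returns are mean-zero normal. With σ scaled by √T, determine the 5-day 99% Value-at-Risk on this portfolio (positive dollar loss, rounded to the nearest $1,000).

σ_p = √(0.73²·2.638² + 0.27²·1.27² + 2·0.77·0.73·0.27·2.638·1.27) = 2.201%.
σ_{5d} = 2.201% × √5 = 4.922%.
z(99%) = 2.326.
VaR = 2.326 × 4.922% = 11.449%; on $8,000,000 that is $915,920.

$916,000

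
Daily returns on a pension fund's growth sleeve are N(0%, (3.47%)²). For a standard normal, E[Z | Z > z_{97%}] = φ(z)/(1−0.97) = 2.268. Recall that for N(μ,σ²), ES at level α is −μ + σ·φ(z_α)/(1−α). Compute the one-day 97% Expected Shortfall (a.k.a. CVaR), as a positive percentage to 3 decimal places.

ES = 3.47% × 2.268 = 7.870%.

7.870%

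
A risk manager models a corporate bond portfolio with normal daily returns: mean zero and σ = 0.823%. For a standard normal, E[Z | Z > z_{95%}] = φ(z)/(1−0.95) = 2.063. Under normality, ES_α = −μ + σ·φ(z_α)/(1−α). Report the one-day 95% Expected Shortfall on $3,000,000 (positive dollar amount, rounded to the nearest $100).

ES = 0.823% × 2.063 = 1.698%.
On $3,000,000: 0.01698 × $3,000,000 = $50,940.

$50,900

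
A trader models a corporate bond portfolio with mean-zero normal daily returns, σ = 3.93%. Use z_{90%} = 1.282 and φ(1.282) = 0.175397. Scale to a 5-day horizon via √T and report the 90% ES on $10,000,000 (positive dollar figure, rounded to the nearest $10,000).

σ_{5d} = 3.93% × √5 = 8.788%.
ES multiplier = φ(z)/(1−α) = 0.175397/0.1 = 1.754.
ES = 8.788% × 1.754 = 15.414%; on $10,000,000: $1,541,400.

$1,540,000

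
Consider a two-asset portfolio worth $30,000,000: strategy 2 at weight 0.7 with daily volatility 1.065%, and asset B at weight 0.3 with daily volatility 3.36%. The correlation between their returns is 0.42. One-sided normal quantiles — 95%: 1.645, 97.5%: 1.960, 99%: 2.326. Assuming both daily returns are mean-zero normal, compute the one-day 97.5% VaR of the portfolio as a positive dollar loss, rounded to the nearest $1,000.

σ_p² = 0.7²·1.065² + 0.3²·3.36² + 2·0.42·0.7·0.3·1.065·3.36 = 2.2031 (%²).
σ_p = √2.2031 = 1.484%.
VaR = 1.960 × 1.484% = 2.909%; on $30,000,000 that is $872,700.

$873,000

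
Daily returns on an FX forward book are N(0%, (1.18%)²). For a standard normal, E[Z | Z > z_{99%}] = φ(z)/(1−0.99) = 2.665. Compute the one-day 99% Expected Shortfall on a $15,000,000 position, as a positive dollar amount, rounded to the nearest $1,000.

$472,000

ES = 1.18% × 2.665 = 3.145%.
On $15,000,000: 0.03145 × $15,000,000 = $471,750.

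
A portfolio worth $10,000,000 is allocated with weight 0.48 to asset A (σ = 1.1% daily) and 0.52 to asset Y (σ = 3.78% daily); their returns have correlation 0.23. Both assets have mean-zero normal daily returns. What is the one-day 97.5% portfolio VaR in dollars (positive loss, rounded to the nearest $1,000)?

$421,000

σ_p² = 0.48²·1.1² + 0.52²·3.78² + 2·0.23·0.48·0.52·1.1·3.78 = 4.6198 (%²).
σ_p = √4.6198 = 2.149%.
At 97.5%, z = 1.960.
VaR = 1.960 × 2.149% = 4.212%; on $10,000,000 that is $421,200.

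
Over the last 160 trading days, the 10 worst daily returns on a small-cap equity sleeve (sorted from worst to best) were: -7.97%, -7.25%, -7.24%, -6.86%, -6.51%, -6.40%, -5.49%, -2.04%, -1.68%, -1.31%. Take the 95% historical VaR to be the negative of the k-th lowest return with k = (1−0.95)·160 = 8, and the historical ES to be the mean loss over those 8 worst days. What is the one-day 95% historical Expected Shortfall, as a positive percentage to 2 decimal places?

6.22%

The 8 worst returns sum to -49.76%.
ES = −(-49.76%) / 8 = 6.22%.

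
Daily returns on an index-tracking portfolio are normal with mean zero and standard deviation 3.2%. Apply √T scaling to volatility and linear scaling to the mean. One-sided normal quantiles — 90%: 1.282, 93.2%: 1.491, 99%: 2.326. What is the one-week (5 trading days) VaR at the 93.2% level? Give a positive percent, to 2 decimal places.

10.67%

σ_{5d} = 3.2% × √5 = 7.155%.
VaR = 1.491 × 7.155% = 10.668%.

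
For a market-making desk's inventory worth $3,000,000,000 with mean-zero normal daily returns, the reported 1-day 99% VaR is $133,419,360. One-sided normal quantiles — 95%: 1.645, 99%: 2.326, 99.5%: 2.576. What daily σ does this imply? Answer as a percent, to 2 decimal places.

VaR as a fraction: $133,419,360 / $3,000,000,000 = 4.447%.
σ = VaR / z = 4.447% / 2.326 = 1.912%.

1.91%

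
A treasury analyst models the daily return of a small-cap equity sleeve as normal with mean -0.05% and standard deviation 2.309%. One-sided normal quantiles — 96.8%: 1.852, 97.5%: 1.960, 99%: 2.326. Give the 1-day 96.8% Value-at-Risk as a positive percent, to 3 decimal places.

4.326%

VaR = −μ + z·σ = −(-0.05%) + 1.852 × 2.309% = 4.326%.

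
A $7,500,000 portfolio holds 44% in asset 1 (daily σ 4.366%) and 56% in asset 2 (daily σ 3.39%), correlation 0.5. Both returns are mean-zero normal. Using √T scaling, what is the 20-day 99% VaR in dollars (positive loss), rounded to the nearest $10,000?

σ_p = √(0.44²·4.366² + 0.56²·3.39² + 2·0.5·0.44·0.56·4.366·3.39) = 3.308%.
σ_{20d} = 3.308% × √20 = 14.794%.
z(99%) = 2.326.
VaR = 2.326 × 14.794% = 34.411%; on $7,500,000 that is $2,580,825.

$2,580,000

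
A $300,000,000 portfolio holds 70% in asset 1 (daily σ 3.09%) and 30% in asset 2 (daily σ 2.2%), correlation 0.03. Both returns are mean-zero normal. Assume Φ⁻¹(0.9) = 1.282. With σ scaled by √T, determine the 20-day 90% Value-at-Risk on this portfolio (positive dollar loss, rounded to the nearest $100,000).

$39,200,000

σ_p = √(0.7²·3.09² + 0.3²·2.2² + 2·0.03·0.7·0.3·3.09·2.2) = 2.280%.
σ_{20d} = 2.280% × √20 = 10.196%.
VaR = 1.282 × 10.196% = 13.071%; on $300,000,000 that is $39,213,000.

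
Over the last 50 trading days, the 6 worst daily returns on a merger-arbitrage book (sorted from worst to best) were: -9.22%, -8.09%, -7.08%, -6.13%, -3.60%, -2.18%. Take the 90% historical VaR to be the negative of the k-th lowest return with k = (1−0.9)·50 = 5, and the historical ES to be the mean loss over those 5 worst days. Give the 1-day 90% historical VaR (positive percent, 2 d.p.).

3.60%

k = 5; the 5th lowest return is -3.60%, so VaR = 3.60%.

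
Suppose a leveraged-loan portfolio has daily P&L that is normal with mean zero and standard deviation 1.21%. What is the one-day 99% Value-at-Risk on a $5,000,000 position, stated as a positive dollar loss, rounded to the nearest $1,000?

At 99% one-sided, z = 2.326.
VaR = z·σ = 2.326 × 1.21% = 2.814%.
On $5,000,000: 0.02814 × $5,000,000 = $140,700.

$141,000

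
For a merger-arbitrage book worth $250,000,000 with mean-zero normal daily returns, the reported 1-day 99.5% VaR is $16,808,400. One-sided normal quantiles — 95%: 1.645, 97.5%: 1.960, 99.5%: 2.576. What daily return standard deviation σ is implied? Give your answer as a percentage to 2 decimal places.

2.61%

VaR as a fraction: $16,808,400 / $250,000,000 = 6.723%.
σ = VaR / z = 6.723% / 2.576 = 2.610%.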